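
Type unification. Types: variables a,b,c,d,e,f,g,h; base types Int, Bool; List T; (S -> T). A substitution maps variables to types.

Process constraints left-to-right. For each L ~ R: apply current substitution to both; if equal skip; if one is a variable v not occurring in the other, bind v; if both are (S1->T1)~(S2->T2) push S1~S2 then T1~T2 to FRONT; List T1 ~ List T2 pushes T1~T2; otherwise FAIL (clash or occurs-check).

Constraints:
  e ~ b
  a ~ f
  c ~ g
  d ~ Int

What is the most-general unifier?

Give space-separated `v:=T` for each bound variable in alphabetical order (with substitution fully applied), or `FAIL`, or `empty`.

Answer: a:=f c:=g d:=Int e:=b

Derivation:
step 1: unify e ~ b  [subst: {-} | 3 pending]
  bind e := b
step 2: unify a ~ f  [subst: {e:=b} | 2 pending]
  bind a := f
step 3: unify c ~ g  [subst: {e:=b, a:=f} | 1 pending]
  bind c := g
step 4: unify d ~ Int  [subst: {e:=b, a:=f, c:=g} | 0 pending]
  bind d := Int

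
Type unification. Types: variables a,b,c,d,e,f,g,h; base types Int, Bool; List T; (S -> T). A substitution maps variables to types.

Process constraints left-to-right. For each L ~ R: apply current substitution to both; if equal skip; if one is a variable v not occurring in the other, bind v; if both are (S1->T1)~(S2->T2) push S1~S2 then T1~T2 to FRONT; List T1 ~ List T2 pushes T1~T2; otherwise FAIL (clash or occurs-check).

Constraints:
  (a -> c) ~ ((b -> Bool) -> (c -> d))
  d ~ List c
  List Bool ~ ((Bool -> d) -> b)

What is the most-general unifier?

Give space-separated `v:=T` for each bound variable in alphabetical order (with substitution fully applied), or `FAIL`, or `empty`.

Answer: FAIL

Derivation:
step 1: unify (a -> c) ~ ((b -> Bool) -> (c -> d))  [subst: {-} | 2 pending]
  -> decompose arrow: push a~(b -> Bool), c~(c -> d)
step 2: unify a ~ (b -> Bool)  [subst: {-} | 3 pending]
  bind a := (b -> Bool)
step 3: unify c ~ (c -> d)  [subst: {a:=(b -> Bool)} | 2 pending]
  occurs-check fail: c in (c -> d)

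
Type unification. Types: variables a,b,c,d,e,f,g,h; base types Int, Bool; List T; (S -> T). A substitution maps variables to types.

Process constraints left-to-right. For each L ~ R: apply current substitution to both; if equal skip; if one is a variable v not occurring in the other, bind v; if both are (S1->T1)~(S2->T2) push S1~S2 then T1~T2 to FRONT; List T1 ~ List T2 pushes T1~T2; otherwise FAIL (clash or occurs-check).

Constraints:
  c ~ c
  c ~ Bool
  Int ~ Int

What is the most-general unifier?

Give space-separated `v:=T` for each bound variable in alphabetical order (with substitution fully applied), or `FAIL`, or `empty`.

Answer: c:=Bool

Derivation:
step 1: unify c ~ c  [subst: {-} | 2 pending]
  -> identical, skip
step 2: unify c ~ Bool  [subst: {-} | 1 pending]
  bind c := Bool
step 3: unify Int ~ Int  [subst: {c:=Bool} | 0 pending]
  -> identical, skip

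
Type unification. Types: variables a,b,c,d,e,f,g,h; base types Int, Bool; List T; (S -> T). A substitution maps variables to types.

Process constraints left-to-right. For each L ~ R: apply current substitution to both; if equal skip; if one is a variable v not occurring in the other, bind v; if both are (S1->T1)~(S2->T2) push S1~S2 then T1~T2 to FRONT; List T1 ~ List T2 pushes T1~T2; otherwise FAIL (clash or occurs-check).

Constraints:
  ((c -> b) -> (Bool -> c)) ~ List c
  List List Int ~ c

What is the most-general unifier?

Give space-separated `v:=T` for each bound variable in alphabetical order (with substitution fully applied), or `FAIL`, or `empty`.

Answer: FAIL

Derivation:
step 1: unify ((c -> b) -> (Bool -> c)) ~ List c  [subst: {-} | 1 pending]
  clash: ((c -> b) -> (Bool -> c)) vs List c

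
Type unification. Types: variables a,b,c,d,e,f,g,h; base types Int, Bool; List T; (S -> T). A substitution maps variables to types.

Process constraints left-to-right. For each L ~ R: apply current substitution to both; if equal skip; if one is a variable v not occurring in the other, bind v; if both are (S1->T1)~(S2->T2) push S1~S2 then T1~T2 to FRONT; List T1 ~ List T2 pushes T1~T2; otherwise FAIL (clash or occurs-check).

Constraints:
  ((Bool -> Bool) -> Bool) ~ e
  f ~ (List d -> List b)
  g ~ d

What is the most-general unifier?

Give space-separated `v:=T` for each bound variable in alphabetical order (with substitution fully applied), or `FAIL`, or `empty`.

step 1: unify ((Bool -> Bool) -> Bool) ~ e  [subst: {-} | 2 pending]
  bind e := ((Bool -> Bool) -> Bool)
step 2: unify f ~ (List d -> List b)  [subst: {e:=((Bool -> Bool) -> Bool)} | 1 pending]
  bind f := (List d -> List b)
step 3: unify g ~ d  [subst: {e:=((Bool -> Bool) -> Bool), f:=(List d -> List b)} | 0 pending]
  bind g := d

Answer: e:=((Bool -> Bool) -> Bool) f:=(List d -> List b) g:=d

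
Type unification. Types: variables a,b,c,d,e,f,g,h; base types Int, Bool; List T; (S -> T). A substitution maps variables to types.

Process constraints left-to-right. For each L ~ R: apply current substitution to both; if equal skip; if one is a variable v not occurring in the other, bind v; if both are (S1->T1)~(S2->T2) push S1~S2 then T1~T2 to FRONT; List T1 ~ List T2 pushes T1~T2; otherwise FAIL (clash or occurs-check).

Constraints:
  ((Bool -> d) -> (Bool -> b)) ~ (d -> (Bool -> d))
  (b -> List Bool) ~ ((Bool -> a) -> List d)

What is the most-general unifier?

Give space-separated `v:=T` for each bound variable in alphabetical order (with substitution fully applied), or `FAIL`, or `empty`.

step 1: unify ((Bool -> d) -> (Bool -> b)) ~ (d -> (Bool -> d))  [subst: {-} | 1 pending]
  -> decompose arrow: push (Bool -> d)~d, (Bool -> b)~(Bool -> d)
step 2: unify (Bool -> d) ~ d  [subst: {-} | 2 pending]
  occurs-check fail

Answer: FAIL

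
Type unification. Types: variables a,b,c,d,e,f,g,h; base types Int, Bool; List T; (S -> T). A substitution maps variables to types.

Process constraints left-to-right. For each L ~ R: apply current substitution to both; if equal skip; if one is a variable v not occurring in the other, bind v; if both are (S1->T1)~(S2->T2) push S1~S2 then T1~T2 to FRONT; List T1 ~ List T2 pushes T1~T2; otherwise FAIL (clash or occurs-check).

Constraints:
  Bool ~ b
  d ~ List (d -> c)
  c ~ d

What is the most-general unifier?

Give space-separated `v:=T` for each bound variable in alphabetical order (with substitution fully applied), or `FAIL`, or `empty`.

step 1: unify Bool ~ b  [subst: {-} | 2 pending]
  bind b := Bool
step 2: unify d ~ List (d -> c)  [subst: {b:=Bool} | 1 pending]
  occurs-check fail: d in List (d -> c)

Answer: FAIL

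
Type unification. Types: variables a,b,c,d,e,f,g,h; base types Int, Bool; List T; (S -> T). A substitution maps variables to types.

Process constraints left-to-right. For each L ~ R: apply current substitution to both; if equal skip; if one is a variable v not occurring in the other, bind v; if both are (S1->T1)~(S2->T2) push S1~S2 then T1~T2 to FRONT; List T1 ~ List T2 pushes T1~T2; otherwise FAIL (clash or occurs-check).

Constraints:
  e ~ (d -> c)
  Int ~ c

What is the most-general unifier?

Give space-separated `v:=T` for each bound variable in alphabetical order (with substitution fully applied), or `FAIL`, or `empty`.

Answer: c:=Int e:=(d -> Int)

Derivation:
step 1: unify e ~ (d -> c)  [subst: {-} | 1 pending]
  bind e := (d -> c)
step 2: unify Int ~ c  [subst: {e:=(d -> c)} | 0 pending]
  bind c := Int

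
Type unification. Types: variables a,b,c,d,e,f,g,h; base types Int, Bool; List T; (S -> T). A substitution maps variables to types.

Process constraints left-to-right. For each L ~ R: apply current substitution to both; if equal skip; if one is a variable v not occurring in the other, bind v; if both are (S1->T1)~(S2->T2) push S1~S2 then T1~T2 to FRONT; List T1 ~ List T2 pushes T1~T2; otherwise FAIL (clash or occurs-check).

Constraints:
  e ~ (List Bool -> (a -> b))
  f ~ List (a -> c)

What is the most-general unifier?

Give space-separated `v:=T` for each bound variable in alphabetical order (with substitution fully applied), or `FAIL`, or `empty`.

Answer: e:=(List Bool -> (a -> b)) f:=List (a -> c)

Derivation:
step 1: unify e ~ (List Bool -> (a -> b))  [subst: {-} | 1 pending]
  bind e := (List Bool -> (a -> b))
step 2: unify f ~ List (a -> c)  [subst: {e:=(List Bool -> (a -> b))} | 0 pending]
  bind f := List (a -> c)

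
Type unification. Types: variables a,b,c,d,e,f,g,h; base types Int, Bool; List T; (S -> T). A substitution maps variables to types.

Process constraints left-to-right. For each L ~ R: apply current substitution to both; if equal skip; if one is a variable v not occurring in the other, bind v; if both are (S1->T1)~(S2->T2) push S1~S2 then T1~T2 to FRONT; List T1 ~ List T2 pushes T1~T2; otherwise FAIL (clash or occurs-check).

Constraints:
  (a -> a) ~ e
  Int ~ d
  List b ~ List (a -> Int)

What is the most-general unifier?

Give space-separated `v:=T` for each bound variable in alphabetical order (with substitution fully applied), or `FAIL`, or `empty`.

step 1: unify (a -> a) ~ e  [subst: {-} | 2 pending]
  bind e := (a -> a)
step 2: unify Int ~ d  [subst: {e:=(a -> a)} | 1 pending]
  bind d := Int
step 3: unify List b ~ List (a -> Int)  [subst: {e:=(a -> a), d:=Int} | 0 pending]
  -> decompose List: push b~(a -> Int)
step 4: unify b ~ (a -> Int)  [subst: {e:=(a -> a), d:=Int} | 0 pending]
  bind b := (a -> Int)

Answer: b:=(a -> Int) d:=Int e:=(a -> a)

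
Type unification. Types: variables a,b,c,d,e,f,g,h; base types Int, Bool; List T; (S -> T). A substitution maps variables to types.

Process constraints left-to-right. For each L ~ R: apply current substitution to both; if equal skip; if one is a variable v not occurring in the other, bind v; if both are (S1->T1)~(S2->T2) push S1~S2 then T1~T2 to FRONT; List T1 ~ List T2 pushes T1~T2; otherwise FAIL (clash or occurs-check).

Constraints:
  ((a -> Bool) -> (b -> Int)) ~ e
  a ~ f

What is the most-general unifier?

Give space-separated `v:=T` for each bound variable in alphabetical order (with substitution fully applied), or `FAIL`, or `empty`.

step 1: unify ((a -> Bool) -> (b -> Int)) ~ e  [subst: {-} | 1 pending]
  bind e := ((a -> Bool) -> (b -> Int))
step 2: unify a ~ f  [subst: {e:=((a -> Bool) -> (b -> Int))} | 0 pending]
  bind a := f

Answer: a:=f e:=((f -> Bool) -> (b -> Int))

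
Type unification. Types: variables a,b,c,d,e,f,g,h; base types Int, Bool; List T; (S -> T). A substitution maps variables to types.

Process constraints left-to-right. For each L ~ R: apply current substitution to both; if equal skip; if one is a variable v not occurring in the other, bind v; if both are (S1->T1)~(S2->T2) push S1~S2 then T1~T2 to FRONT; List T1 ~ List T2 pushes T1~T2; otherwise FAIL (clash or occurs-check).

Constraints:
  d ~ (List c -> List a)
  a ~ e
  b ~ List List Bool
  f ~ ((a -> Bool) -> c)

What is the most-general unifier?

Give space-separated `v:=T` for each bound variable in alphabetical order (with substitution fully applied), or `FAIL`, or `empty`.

Answer: a:=e b:=List List Bool d:=(List c -> List e) f:=((e -> Bool) -> c)

Derivation:
step 1: unify d ~ (List c -> List a)  [subst: {-} | 3 pending]
  bind d := (List c -> List a)
step 2: unify a ~ e  [subst: {d:=(List c -> List a)} | 2 pending]
  bind a := e
step 3: unify b ~ List List Bool  [subst: {d:=(List c -> List a), a:=e} | 1 pending]
  bind b := List List Bool
step 4: unify f ~ ((e -> Bool) -> c)  [subst: {d:=(List c -> List a), a:=e, b:=List List Bool} | 0 pending]
  bind f := ((e -> Bool) -> c)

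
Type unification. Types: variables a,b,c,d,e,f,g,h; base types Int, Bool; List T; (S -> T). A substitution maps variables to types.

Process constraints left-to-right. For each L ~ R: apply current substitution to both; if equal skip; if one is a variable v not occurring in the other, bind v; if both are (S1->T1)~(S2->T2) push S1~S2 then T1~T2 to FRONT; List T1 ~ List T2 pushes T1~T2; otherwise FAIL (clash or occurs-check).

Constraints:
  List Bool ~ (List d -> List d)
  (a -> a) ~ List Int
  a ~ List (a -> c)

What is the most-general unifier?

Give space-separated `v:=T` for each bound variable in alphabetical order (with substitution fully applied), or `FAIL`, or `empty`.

Answer: FAIL

Derivation:
step 1: unify List Bool ~ (List d -> List d)  [subst: {-} | 2 pending]
  clash: List Bool vs (List d -> List d)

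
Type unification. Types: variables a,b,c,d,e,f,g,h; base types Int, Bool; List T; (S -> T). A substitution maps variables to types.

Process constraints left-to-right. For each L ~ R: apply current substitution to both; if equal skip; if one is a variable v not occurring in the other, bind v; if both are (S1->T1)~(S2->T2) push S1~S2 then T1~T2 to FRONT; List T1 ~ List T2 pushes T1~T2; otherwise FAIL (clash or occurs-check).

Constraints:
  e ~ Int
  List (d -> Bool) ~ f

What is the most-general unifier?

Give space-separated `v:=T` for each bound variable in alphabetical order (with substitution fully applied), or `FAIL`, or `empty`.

step 1: unify e ~ Int  [subst: {-} | 1 pending]
  bind e := Int
step 2: unify List (d -> Bool) ~ f  [subst: {e:=Int} | 0 pending]
  bind f := List (d -> Bool)

Answer: e:=Int f:=List (d -> Bool)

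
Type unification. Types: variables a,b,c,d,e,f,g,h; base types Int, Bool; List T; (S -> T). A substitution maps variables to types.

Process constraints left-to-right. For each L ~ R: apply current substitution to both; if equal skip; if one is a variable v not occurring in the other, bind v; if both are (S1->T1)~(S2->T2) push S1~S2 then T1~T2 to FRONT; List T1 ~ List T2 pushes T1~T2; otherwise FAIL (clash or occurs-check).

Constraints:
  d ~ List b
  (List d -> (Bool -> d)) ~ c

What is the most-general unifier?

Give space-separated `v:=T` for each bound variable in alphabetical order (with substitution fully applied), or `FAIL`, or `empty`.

Answer: c:=(List List b -> (Bool -> List b)) d:=List b

Derivation:
step 1: unify d ~ List b  [subst: {-} | 1 pending]
  bind d := List b
step 2: unify (List List b -> (Bool -> List b)) ~ c  [subst: {d:=List b} | 0 pending]
  bind c := (List List b -> (Bool -> List b))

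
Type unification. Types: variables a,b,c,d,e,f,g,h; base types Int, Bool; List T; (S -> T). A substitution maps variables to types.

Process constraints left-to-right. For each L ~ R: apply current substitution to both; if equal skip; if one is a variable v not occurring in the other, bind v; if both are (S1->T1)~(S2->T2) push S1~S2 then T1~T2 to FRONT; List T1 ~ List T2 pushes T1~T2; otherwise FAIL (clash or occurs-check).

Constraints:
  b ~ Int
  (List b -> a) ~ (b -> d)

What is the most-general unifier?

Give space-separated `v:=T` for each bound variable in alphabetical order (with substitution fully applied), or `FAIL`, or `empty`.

Answer: FAIL

Derivation:
step 1: unify b ~ Int  [subst: {-} | 1 pending]
  bind b := Int
step 2: unify (List Int -> a) ~ (Int -> d)  [subst: {b:=Int} | 0 pending]
  -> decompose arrow: push List Int~Int, a~d
step 3: unify List Int ~ Int  [subst: {b:=Int} | 1 pending]
  clash: List Int vs Int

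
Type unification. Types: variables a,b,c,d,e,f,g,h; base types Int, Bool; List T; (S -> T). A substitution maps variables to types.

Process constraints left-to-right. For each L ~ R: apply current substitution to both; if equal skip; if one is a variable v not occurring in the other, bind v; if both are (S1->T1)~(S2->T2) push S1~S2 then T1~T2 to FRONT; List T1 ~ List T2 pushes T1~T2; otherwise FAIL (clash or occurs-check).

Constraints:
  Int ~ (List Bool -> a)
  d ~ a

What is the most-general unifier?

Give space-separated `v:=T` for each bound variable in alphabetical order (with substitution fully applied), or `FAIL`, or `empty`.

Answer: FAIL

Derivation:
step 1: unify Int ~ (List Bool -> a)  [subst: {-} | 1 pending]
  clash: Int vs (List Bool -> a)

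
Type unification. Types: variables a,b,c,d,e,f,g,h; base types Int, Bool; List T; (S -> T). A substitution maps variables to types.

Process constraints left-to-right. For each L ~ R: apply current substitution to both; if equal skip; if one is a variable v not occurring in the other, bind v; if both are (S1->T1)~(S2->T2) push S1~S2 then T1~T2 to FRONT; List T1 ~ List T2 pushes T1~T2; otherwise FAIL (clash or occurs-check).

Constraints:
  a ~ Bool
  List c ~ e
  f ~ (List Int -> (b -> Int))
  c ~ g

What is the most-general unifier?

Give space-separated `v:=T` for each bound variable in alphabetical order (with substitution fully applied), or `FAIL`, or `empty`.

Answer: a:=Bool c:=g e:=List g f:=(List Int -> (b -> Int))

Derivation:
step 1: unify a ~ Bool  [subst: {-} | 3 pending]
  bind a := Bool
step 2: unify List c ~ e  [subst: {a:=Bool} | 2 pending]
  bind e := List c
step 3: unify f ~ (List Int -> (b -> Int))  [subst: {a:=Bool, e:=List c} | 1 pending]
  bind f := (List Int -> (b -> Int))
step 4: unify c ~ g  [subst: {a:=Bool, e:=List c, f:=(List Int -> (b -> Int))} | 0 pending]
  bind c := g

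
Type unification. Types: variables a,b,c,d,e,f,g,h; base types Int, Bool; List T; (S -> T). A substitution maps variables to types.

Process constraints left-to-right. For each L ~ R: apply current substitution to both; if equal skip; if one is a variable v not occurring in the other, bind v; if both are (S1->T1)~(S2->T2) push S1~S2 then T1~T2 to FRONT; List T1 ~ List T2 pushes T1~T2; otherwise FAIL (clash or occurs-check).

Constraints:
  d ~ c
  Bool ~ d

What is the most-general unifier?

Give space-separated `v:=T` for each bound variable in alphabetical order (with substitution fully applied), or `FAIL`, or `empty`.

step 1: unify d ~ c  [subst: {-} | 1 pending]
  bind d := c
step 2: unify Bool ~ c  [subst: {d:=c} | 0 pending]
  bind c := Bool

Answer: c:=Bool d:=Bool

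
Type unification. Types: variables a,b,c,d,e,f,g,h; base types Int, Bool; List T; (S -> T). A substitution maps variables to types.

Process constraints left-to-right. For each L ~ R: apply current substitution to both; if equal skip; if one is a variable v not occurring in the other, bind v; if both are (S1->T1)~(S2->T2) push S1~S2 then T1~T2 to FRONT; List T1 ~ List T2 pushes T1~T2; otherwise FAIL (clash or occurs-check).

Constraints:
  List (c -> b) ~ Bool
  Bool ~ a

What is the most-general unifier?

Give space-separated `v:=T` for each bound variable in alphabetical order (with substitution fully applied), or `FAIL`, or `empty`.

Answer: FAIL

Derivation:
step 1: unify List (c -> b) ~ Bool  [subst: {-} | 1 pending]
  clash: List (c -> b) vs Bool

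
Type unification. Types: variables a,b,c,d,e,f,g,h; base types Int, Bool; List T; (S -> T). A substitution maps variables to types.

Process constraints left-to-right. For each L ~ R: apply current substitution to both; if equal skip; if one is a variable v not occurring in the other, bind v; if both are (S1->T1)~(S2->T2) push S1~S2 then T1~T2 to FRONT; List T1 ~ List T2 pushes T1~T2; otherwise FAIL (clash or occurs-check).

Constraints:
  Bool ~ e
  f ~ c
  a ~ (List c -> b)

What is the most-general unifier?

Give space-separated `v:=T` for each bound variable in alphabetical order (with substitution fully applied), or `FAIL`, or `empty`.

step 1: unify Bool ~ e  [subst: {-} | 2 pending]
  bind e := Bool
step 2: unify f ~ c  [subst: {e:=Bool} | 1 pending]
  bind f := c
step 3: unify a ~ (List c -> b)  [subst: {e:=Bool, f:=c} | 0 pending]
  bind a := (List c -> b)

Answer: a:=(List c -> b) e:=Bool f:=c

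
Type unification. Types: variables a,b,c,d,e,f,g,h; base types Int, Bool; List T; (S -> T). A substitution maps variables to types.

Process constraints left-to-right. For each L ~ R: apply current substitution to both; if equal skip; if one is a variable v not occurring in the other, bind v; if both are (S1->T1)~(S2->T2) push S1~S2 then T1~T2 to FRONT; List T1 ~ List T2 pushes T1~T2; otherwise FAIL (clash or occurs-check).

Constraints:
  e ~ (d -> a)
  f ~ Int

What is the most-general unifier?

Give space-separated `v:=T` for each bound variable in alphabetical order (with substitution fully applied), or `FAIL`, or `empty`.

Answer: e:=(d -> a) f:=Int

Derivation:
step 1: unify e ~ (d -> a)  [subst: {-} | 1 pending]
  bind e := (d -> a)
step 2: unify f ~ Int  [subst: {e:=(d -> a)} | 0 pending]
  bind f := Int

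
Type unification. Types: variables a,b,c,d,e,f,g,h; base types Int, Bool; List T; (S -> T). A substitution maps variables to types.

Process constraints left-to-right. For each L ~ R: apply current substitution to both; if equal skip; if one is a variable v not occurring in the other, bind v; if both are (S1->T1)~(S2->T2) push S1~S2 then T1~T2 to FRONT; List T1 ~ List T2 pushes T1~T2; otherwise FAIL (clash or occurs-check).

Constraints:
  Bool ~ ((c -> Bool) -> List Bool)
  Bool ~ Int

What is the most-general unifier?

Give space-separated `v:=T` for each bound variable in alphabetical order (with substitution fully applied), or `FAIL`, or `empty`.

step 1: unify Bool ~ ((c -> Bool) -> List Bool)  [subst: {-} | 1 pending]
  clash: Bool vs ((c -> Bool) -> List Bool)

Answer: FAIL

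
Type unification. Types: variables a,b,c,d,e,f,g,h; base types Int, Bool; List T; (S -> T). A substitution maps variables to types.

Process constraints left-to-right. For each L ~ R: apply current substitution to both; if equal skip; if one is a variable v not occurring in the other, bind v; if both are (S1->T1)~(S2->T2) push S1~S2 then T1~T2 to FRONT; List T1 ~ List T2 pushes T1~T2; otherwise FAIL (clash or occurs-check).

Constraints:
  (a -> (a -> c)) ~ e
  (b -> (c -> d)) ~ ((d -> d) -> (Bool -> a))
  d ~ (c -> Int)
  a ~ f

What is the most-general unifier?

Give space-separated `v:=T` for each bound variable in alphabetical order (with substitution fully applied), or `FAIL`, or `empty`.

step 1: unify (a -> (a -> c)) ~ e  [subst: {-} | 3 pending]
  bind e := (a -> (a -> c))
step 2: unify (b -> (c -> d)) ~ ((d -> d) -> (Bool -> a))  [subst: {e:=(a -> (a -> c))} | 2 pending]
  -> decompose arrow: push b~(d -> d), (c -> d)~(Bool -> a)
step 3: unify b ~ (d -> d)  [subst: {e:=(a -> (a -> c))} | 3 pending]
  bind b := (d -> d)
step 4: unify (c -> d) ~ (Bool -> a)  [subst: {e:=(a -> (a -> c)), b:=(d -> d)} | 2 pending]
  -> decompose arrow: push c~Bool, d~a
step 5: unify c ~ Bool  [subst: {e:=(a -> (a -> c)), b:=(d -> d)} | 3 pending]
  bind c := Bool
step 6: unify d ~ a  [subst: {e:=(a -> (a -> c)), b:=(d -> d), c:=Bool} | 2 pending]
  bind d := a
step 7: unify a ~ (Bool -> Int)  [subst: {e:=(a -> (a -> c)), b:=(d -> d), c:=Bool, d:=a} | 1 pending]
  bind a := (Bool -> Int)
step 8: unify (Bool -> Int) ~ f  [subst: {e:=(a -> (a -> c)), b:=(d -> d), c:=Bool, d:=a, a:=(Bool -> Int)} | 0 pending]
  bind f := (Bool -> Int)

Answer: a:=(Bool -> Int) b:=((Bool -> Int) -> (Bool -> Int)) c:=Bool d:=(Bool -> Int) e:=((Bool -> Int) -> ((Bool -> Int) -> Bool)) f:=(Bool -> Int)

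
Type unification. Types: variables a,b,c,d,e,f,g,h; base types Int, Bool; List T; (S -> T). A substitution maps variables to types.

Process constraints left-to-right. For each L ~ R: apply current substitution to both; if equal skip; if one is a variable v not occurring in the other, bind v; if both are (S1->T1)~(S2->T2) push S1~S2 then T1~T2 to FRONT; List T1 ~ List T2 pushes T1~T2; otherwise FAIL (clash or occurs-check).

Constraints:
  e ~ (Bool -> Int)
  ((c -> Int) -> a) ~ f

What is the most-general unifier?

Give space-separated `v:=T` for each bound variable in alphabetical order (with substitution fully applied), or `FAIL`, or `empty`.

step 1: unify e ~ (Bool -> Int)  [subst: {-} | 1 pending]
  bind e := (Bool -> Int)
step 2: unify ((c -> Int) -> a) ~ f  [subst: {e:=(Bool -> Int)} | 0 pending]
  bind f := ((c -> Int) -> a)

Answer: e:=(Bool -> Int) f:=((c -> Int) -> a)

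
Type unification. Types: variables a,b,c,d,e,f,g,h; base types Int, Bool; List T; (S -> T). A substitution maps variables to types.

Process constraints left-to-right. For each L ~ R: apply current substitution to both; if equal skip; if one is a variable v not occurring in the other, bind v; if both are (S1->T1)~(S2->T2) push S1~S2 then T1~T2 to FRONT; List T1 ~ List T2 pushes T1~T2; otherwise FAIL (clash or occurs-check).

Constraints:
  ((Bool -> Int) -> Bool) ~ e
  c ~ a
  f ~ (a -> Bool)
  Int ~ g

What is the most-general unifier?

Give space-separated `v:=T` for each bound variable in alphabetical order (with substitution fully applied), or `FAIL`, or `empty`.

step 1: unify ((Bool -> Int) -> Bool) ~ e  [subst: {-} | 3 pending]
  bind e := ((Bool -> Int) -> Bool)
step 2: unify c ~ a  [subst: {e:=((Bool -> Int) -> Bool)} | 2 pending]
  bind c := a
step 3: unify f ~ (a -> Bool)  [subst: {e:=((Bool -> Int) -> Bool), c:=a} | 1 pending]
  bind f := (a -> Bool)
step 4: unify Int ~ g  [subst: {e:=((Bool -> Int) -> Bool), c:=a, f:=(a -> Bool)} | 0 pending]
  bind g := Int

Answer: c:=a e:=((Bool -> Int) -> Bool) f:=(a -> Bool) g:=Int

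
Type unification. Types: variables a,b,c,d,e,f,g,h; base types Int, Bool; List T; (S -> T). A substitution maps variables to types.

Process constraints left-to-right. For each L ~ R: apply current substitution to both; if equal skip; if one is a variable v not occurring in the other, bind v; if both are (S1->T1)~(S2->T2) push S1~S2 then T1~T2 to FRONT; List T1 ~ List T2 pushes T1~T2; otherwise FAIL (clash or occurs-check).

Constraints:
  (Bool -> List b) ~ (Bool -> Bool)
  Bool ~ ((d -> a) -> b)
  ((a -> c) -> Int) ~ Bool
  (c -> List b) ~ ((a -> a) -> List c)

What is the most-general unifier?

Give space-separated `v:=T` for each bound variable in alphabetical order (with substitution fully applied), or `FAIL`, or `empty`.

Answer: FAIL

Derivation:
step 1: unify (Bool -> List b) ~ (Bool -> Bool)  [subst: {-} | 3 pending]
  -> decompose arrow: push Bool~Bool, List b~Bool
step 2: unify Bool ~ Bool  [subst: {-} | 4 pending]
  -> identical, skip
step 3: unify List b ~ Bool  [subst: {-} | 3 pending]
  clash: List b vs Bool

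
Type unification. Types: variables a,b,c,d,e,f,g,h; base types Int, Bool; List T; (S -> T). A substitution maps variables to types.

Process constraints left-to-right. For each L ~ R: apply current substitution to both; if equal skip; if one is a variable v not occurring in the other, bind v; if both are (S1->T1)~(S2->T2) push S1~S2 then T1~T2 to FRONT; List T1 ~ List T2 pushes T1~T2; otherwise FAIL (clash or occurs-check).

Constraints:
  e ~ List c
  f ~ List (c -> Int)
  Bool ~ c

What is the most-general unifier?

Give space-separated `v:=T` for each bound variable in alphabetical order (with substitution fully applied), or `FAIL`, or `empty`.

step 1: unify e ~ List c  [subst: {-} | 2 pending]
  bind e := List c
step 2: unify f ~ List (c -> Int)  [subst: {e:=List c} | 1 pending]
  bind f := List (c -> Int)
step 3: unify Bool ~ c  [subst: {e:=List c, f:=List (c -> Int)} | 0 pending]
  bind c := Bool

Answer: c:=Bool e:=List Bool f:=List (Bool -> Int)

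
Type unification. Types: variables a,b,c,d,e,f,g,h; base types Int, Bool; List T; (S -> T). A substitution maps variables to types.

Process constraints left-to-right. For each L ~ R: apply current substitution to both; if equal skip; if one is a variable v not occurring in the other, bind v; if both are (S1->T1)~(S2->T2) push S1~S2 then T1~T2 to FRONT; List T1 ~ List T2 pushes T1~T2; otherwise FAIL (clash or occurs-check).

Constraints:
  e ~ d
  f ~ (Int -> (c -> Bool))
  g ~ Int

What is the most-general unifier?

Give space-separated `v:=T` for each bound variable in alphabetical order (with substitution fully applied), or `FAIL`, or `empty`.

step 1: unify e ~ d  [subst: {-} | 2 pending]
  bind e := d
step 2: unify f ~ (Int -> (c -> Bool))  [subst: {e:=d} | 1 pending]
  bind f := (Int -> (c -> Bool))
step 3: unify g ~ Int  [subst: {e:=d, f:=(Int -> (c -> Bool))} | 0 pending]
  bind g := Int

Answer: e:=d f:=(Int -> (c -> Bool)) g:=Int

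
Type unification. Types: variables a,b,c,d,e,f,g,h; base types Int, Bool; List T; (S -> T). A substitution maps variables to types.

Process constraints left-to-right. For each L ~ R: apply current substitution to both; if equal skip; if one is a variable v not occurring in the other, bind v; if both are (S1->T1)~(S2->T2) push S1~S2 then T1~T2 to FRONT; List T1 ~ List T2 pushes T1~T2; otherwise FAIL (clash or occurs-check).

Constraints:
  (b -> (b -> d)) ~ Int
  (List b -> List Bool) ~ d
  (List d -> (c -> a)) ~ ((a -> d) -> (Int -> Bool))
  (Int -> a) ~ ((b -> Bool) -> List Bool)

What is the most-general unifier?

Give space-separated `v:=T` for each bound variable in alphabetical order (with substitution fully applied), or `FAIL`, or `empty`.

Answer: FAIL

Derivation:
step 1: unify (b -> (b -> d)) ~ Int  [subst: {-} | 3 pending]
  clash: (b -> (b -> d)) vs Int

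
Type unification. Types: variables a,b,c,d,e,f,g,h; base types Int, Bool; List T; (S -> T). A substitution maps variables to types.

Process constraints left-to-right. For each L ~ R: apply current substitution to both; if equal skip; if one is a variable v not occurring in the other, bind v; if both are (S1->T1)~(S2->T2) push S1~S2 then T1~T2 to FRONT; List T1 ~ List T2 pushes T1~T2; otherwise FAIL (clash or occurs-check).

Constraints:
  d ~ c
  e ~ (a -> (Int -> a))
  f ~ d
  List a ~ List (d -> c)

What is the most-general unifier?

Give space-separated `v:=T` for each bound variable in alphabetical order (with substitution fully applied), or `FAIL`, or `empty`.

step 1: unify d ~ c  [subst: {-} | 3 pending]
  bind d := c
step 2: unify e ~ (a -> (Int -> a))  [subst: {d:=c} | 2 pending]
  bind e := (a -> (Int -> a))
step 3: unify f ~ c  [subst: {d:=c, e:=(a -> (Int -> a))} | 1 pending]
  bind f := c
step 4: unify List a ~ List (c -> c)  [subst: {d:=c, e:=(a -> (Int -> a)), f:=c} | 0 pending]
  -> decompose List: push a~(c -> c)
step 5: unify a ~ (c -> c)  [subst: {d:=c, e:=(a -> (Int -> a)), f:=c} | 0 pending]
  bind a := (c -> c)

Answer: a:=(c -> c) d:=c e:=((c -> c) -> (Int -> (c -> c))) f:=c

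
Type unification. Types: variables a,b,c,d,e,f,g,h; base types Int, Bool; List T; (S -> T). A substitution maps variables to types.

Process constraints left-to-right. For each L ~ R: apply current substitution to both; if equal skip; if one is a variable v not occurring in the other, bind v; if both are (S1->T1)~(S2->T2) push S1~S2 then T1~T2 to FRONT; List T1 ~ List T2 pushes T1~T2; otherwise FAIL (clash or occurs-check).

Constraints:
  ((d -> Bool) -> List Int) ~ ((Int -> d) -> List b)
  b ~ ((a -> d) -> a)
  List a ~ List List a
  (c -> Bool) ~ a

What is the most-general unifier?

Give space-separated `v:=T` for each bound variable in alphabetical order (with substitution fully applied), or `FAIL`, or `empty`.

step 1: unify ((d -> Bool) -> List Int) ~ ((Int -> d) -> List b)  [subst: {-} | 3 pending]
  -> decompose arrow: push (d -> Bool)~(Int -> d), List Int~List b
step 2: unify (d -> Bool) ~ (Int -> d)  [subst: {-} | 4 pending]
  -> decompose arrow: push d~Int, Bool~d
step 3: unify d ~ Int  [subst: {-} | 5 pending]
  bind d := Int
step 4: unify Bool ~ Int  [subst: {d:=Int} | 4 pending]
  clash: Bool vs Int

Answer: FAIL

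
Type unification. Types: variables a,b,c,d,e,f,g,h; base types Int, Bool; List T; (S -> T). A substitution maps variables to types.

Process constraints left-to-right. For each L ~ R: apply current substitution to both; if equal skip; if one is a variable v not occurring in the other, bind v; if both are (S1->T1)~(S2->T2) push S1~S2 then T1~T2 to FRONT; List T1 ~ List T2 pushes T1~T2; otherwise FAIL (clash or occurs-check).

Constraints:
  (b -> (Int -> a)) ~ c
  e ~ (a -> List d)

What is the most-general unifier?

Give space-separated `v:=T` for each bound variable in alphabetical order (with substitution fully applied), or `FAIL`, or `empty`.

step 1: unify (b -> (Int -> a)) ~ c  [subst: {-} | 1 pending]
  bind c := (b -> (Int -> a))
step 2: unify e ~ (a -> List d)  [subst: {c:=(b -> (Int -> a))} | 0 pending]
  bind e := (a -> List d)

Answer: c:=(b -> (Int -> a)) e:=(a -> List d)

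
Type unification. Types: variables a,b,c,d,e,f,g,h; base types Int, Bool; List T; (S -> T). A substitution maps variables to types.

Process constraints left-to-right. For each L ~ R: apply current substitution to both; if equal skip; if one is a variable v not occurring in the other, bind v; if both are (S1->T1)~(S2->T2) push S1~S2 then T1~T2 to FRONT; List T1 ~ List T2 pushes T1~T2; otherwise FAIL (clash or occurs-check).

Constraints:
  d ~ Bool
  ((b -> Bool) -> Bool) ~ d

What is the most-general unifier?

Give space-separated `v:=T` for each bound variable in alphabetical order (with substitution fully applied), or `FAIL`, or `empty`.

Answer: FAIL

Derivation:
step 1: unify d ~ Bool  [subst: {-} | 1 pending]
  bind d := Bool
step 2: unify ((b -> Bool) -> Bool) ~ Bool  [subst: {d:=Bool} | 0 pending]
  clash: ((b -> Bool) -> Bool) vs Bool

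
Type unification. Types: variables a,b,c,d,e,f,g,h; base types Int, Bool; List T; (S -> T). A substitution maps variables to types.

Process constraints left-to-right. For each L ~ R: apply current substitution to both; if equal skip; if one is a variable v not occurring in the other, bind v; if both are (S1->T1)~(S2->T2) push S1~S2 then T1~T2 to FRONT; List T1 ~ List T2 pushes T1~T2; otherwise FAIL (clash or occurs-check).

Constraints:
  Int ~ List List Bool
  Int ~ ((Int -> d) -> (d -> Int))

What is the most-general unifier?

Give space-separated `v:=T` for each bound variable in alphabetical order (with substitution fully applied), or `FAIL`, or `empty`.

step 1: unify Int ~ List List Bool  [subst: {-} | 1 pending]
  clash: Int vs List List Bool

Answer: FAIL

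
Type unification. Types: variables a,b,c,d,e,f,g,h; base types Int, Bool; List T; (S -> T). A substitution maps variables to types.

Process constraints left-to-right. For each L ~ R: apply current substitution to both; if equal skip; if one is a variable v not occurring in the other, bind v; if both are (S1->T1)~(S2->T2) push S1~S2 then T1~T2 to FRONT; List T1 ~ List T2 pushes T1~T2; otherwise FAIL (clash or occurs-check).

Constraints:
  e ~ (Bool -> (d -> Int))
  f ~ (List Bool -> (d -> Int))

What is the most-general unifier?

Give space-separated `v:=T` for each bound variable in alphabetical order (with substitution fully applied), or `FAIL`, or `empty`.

Answer: e:=(Bool -> (d -> Int)) f:=(List Bool -> (d -> Int))

Derivation:
step 1: unify e ~ (Bool -> (d -> Int))  [subst: {-} | 1 pending]
  bind e := (Bool -> (d -> Int))
step 2: unify f ~ (List Bool -> (d -> Int))  [subst: {e:=(Bool -> (d -> Int))} | 0 pending]
  bind f := (List Bool -> (d -> Int))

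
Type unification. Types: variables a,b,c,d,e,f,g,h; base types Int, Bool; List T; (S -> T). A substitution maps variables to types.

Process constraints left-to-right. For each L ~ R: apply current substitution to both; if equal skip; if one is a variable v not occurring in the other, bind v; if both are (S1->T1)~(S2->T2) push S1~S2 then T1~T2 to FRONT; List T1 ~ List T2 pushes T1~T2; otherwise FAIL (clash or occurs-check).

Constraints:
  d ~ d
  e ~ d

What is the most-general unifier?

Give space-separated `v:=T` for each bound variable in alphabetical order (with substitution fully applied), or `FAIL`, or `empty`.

Answer: e:=d

Derivation:
step 1: unify d ~ d  [subst: {-} | 1 pending]
  -> identical, skip
step 2: unify e ~ d  [subst: {-} | 0 pending]
  bind e := d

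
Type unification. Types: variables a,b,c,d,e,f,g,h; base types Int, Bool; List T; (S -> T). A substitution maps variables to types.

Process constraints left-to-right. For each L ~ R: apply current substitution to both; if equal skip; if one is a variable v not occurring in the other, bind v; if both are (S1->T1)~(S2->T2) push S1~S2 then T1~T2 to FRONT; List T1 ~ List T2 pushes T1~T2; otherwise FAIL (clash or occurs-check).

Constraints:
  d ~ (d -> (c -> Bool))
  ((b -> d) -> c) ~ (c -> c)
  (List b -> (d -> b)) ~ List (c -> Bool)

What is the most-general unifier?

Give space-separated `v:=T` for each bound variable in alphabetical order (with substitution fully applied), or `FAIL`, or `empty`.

Answer: FAIL

Derivation:
step 1: unify d ~ (d -> (c -> Bool))  [subst: {-} | 2 pending]
  occurs-check fail: d in (d -> (c -> Bool))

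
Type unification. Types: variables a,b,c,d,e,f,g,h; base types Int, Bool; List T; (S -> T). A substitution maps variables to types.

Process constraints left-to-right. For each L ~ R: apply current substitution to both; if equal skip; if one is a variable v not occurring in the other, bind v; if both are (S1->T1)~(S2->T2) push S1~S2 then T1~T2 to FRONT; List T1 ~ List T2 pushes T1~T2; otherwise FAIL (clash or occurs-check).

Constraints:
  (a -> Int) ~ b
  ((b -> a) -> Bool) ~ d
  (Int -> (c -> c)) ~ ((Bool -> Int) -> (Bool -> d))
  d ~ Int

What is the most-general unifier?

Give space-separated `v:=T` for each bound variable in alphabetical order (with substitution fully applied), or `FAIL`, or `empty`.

step 1: unify (a -> Int) ~ b  [subst: {-} | 3 pending]
  bind b := (a -> Int)
step 2: unify (((a -> Int) -> a) -> Bool) ~ d  [subst: {b:=(a -> Int)} | 2 pending]
  bind d := (((a -> Int) -> a) -> Bool)
step 3: unify (Int -> (c -> c)) ~ ((Bool -> Int) -> (Bool -> (((a -> Int) -> a) -> Bool)))  [subst: {b:=(a -> Int), d:=(((a -> Int) -> a) -> Bool)} | 1 pending]
  -> decompose arrow: push Int~(Bool -> Int), (c -> c)~(Bool -> (((a -> Int) -> a) -> Bool))
step 4: unify Int ~ (Bool -> Int)  [subst: {b:=(a -> Int), d:=(((a -> Int) -> a) -> Bool)} | 2 pending]
  clash: Int vs (Bool -> Int)

Answer: FAIL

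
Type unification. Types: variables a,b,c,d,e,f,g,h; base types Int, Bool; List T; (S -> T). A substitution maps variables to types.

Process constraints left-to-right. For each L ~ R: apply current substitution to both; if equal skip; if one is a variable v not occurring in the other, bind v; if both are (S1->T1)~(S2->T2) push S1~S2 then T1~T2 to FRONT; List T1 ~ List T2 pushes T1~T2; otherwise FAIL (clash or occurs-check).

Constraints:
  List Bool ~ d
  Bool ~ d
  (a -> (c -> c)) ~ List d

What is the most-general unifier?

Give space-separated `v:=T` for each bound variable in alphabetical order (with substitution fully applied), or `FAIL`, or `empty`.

step 1: unify List Bool ~ d  [subst: {-} | 2 pending]
  bind d := List Bool
step 2: unify Bool ~ List Bool  [subst: {d:=List Bool} | 1 pending]
  clash: Bool vs List Bool

Answer: FAIL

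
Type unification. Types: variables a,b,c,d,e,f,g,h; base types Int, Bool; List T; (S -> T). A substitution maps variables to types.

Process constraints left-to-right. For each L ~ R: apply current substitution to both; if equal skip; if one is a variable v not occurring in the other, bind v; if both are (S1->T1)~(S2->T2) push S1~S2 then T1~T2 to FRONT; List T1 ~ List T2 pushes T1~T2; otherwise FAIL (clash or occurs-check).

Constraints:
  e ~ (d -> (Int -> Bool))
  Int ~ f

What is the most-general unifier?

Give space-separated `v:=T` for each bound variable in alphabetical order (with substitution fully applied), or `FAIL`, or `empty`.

Answer: e:=(d -> (Int -> Bool)) f:=Int

Derivation:
step 1: unify e ~ (d -> (Int -> Bool))  [subst: {-} | 1 pending]
  bind e := (d -> (Int -> Bool))
step 2: unify Int ~ f  [subst: {e:=(d -> (Int -> Bool))} | 0 pending]
  bind f := Int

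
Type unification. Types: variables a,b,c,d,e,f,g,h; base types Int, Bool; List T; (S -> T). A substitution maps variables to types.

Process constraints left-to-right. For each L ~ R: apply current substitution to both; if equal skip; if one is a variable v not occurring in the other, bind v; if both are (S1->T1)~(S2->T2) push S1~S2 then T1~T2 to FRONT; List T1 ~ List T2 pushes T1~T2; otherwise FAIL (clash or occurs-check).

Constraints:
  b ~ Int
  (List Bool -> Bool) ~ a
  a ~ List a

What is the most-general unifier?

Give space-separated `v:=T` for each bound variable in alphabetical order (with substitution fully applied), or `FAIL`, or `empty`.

Answer: FAIL

Derivation:
step 1: unify b ~ Int  [subst: {-} | 2 pending]
  bind b := Int
step 2: unify (List Bool -> Bool) ~ a  [subst: {b:=Int} | 1 pending]
  bind a := (List Bool -> Bool)
step 3: unify (List Bool -> Bool) ~ List (List Bool -> Bool)  [subst: {b:=Int, a:=(List Bool -> Bool)} | 0 pending]
  clash: (List Bool -> Bool) vs List (List Bool -> Bool)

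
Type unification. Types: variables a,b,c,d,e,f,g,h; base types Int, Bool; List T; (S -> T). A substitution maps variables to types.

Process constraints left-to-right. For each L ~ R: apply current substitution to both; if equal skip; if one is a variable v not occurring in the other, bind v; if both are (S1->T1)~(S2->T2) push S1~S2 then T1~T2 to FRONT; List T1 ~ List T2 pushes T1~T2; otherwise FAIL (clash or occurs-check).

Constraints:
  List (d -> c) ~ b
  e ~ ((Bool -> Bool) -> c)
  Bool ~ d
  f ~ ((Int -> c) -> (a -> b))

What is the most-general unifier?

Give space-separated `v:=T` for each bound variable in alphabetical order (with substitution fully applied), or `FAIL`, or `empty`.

Answer: b:=List (Bool -> c) d:=Bool e:=((Bool -> Bool) -> c) f:=((Int -> c) -> (a -> List (Bool -> c)))

Derivation:
step 1: unify List (d -> c) ~ b  [subst: {-} | 3 pending]
  bind b := List (d -> c)
step 2: unify e ~ ((Bool -> Bool) -> c)  [subst: {b:=List (d -> c)} | 2 pending]
  bind e := ((Bool -> Bool) -> c)
step 3: unify Bool ~ d  [subst: {b:=List (d -> c), e:=((Bool -> Bool) -> c)} | 1 pending]
  bind d := Bool
step 4: unify f ~ ((Int -> c) -> (a -> List (Bool -> c)))  [subst: {b:=List (d -> c), e:=((Bool -> Bool) -> c), d:=Bool} | 0 pending]
  bind f := ((Int -> c) -> (a -> List (Bool -> c)))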